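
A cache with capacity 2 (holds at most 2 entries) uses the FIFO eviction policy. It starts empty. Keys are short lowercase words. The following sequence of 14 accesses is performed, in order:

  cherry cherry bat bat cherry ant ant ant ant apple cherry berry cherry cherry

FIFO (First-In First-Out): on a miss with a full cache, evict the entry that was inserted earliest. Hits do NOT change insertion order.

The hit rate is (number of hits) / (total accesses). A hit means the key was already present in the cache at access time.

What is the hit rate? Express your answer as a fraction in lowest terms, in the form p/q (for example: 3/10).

Answer: 4/7

Derivation:
FIFO simulation (capacity=2):
  1. access cherry: MISS. Cache (old->new): [cherry]
  2. access cherry: HIT. Cache (old->new): [cherry]
  3. access bat: MISS. Cache (old->new): [cherry bat]
  4. access bat: HIT. Cache (old->new): [cherry bat]
  5. access cherry: HIT. Cache (old->new): [cherry bat]
  6. access ant: MISS, evict cherry. Cache (old->new): [bat ant]
  7. access ant: HIT. Cache (old->new): [bat ant]
  8. access ant: HIT. Cache (old->new): [bat ant]
  9. access ant: HIT. Cache (old->new): [bat ant]
  10. access apple: MISS, evict bat. Cache (old->new): [ant apple]
  11. access cherry: MISS, evict ant. Cache (old->new): [apple cherry]
  12. access berry: MISS, evict apple. Cache (old->new): [cherry berry]
  13. access cherry: HIT. Cache (old->new): [cherry berry]
  14. access cherry: HIT. Cache (old->new): [cherry berry]
Total: 8 hits, 6 misses, 4 evictions

Hit rate = 8/14 = 4/7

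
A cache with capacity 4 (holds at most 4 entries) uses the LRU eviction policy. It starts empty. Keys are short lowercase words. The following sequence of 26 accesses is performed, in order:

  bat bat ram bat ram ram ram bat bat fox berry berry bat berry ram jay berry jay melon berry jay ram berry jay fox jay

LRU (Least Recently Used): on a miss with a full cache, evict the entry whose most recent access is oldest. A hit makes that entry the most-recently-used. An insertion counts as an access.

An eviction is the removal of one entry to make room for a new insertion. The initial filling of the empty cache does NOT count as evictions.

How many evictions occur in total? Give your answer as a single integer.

LRU simulation (capacity=4):
  1. access bat: MISS. Cache (LRU->MRU): [bat]
  2. access bat: HIT. Cache (LRU->MRU): [bat]
  3. access ram: MISS. Cache (LRU->MRU): [bat ram]
  4. access bat: HIT. Cache (LRU->MRU): [ram bat]
  5. access ram: HIT. Cache (LRU->MRU): [bat ram]
  6. access ram: HIT. Cache (LRU->MRU): [bat ram]
  7. access ram: HIT. Cache (LRU->MRU): [bat ram]
  8. access bat: HIT. Cache (LRU->MRU): [ram bat]
  9. access bat: HIT. Cache (LRU->MRU): [ram bat]
  10. access fox: MISS. Cache (LRU->MRU): [ram bat fox]
  11. access berry: MISS. Cache (LRU->MRU): [ram bat fox berry]
  12. access berry: HIT. Cache (LRU->MRU): [ram bat fox berry]
  13. access bat: HIT. Cache (LRU->MRU): [ram fox berry bat]
  14. access berry: HIT. Cache (LRU->MRU): [ram fox bat berry]
  15. access ram: HIT. Cache (LRU->MRU): [fox bat berry ram]
  16. access jay: MISS, evict fox. Cache (LRU->MRU): [bat berry ram jay]
  17. access berry: HIT. Cache (LRU->MRU): [bat ram jay berry]
  18. access jay: HIT. Cache (LRU->MRU): [bat ram berry jay]
  19. access melon: MISS, evict bat. Cache (LRU->MRU): [ram berry jay melon]
  20. access berry: HIT. Cache (LRU->MRU): [ram jay melon berry]
  21. access jay: HIT. Cache (LRU->MRU): [ram melon berry jay]
  22. access ram: HIT. Cache (LRU->MRU): [melon berry jay ram]
  23. access berry: HIT. Cache (LRU->MRU): [melon jay ram berry]
  24. access jay: HIT. Cache (LRU->MRU): [melon ram berry jay]
  25. access fox: MISS, evict melon. Cache (LRU->MRU): [ram berry jay fox]
  26. access jay: HIT. Cache (LRU->MRU): [ram berry fox jay]
Total: 19 hits, 7 misses, 3 evictions

Answer: 3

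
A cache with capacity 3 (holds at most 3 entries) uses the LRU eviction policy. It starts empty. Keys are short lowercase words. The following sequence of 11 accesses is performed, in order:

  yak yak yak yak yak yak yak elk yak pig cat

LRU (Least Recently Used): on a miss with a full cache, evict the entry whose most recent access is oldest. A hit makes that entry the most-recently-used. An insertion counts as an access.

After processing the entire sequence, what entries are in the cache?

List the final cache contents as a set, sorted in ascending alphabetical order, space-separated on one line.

LRU simulation (capacity=3):
  1. access yak: MISS. Cache (LRU->MRU): [yak]
  2. access yak: HIT. Cache (LRU->MRU): [yak]
  3. access yak: HIT. Cache (LRU->MRU): [yak]
  4. access yak: HIT. Cache (LRU->MRU): [yak]
  5. access yak: HIT. Cache (LRU->MRU): [yak]
  6. access yak: HIT. Cache (LRU->MRU): [yak]
  7. access yak: HIT. Cache (LRU->MRU): [yak]
  8. access elk: MISS. Cache (LRU->MRU): [yak elk]
  9. access yak: HIT. Cache (LRU->MRU): [elk yak]
  10. access pig: MISS. Cache (LRU->MRU): [elk yak pig]
  11. access cat: MISS, evict elk. Cache (LRU->MRU): [yak pig cat]
Total: 7 hits, 4 misses, 1 evictions

Answer: cat pig yak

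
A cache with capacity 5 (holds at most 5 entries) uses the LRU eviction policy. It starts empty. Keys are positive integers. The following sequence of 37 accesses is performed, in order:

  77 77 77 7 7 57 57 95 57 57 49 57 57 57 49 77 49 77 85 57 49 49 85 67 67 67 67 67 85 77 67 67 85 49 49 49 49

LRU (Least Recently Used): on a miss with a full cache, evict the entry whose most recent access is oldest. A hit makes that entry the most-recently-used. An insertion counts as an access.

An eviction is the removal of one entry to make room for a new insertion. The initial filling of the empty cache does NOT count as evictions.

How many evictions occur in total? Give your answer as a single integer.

Answer: 2

Derivation:
LRU simulation (capacity=5):
  1. access 77: MISS. Cache (LRU->MRU): [77]
  2. access 77: HIT. Cache (LRU->MRU): [77]
  3. access 77: HIT. Cache (LRU->MRU): [77]
  4. access 7: MISS. Cache (LRU->MRU): [77 7]
  5. access 7: HIT. Cache (LRU->MRU): [77 7]
  6. access 57: MISS. Cache (LRU->MRU): [77 7 57]
  7. access 57: HIT. Cache (LRU->MRU): [77 7 57]
  8. access 95: MISS. Cache (LRU->MRU): [77 7 57 95]
  9. access 57: HIT. Cache (LRU->MRU): [77 7 95 57]
  10. access 57: HIT. Cache (LRU->MRU): [77 7 95 57]
  11. access 49: MISS. Cache (LRU->MRU): [77 7 95 57 49]
  12. access 57: HIT. Cache (LRU->MRU): [77 7 95 49 57]
  13. access 57: HIT. Cache (LRU->MRU): [77 7 95 49 57]
  14. access 57: HIT. Cache (LRU->MRU): [77 7 95 49 57]
  15. access 49: HIT. Cache (LRU->MRU): [77 7 95 57 49]
  16. access 77: HIT. Cache (LRU->MRU): [7 95 57 49 77]
  17. access 49: HIT. Cache (LRU->MRU): [7 95 57 77 49]
  18. access 77: HIT. Cache (LRU->MRU): [7 95 57 49 77]
  19. access 85: MISS, evict 7. Cache (LRU->MRU): [95 57 49 77 85]
  20. access 57: HIT. Cache (LRU->MRU): [95 49 77 85 57]
  21. access 49: HIT. Cache (LRU->MRU): [95 77 85 57 49]
  22. access 49: HIT. Cache (LRU->MRU): [95 77 85 57 49]
  23. access 85: HIT. Cache (LRU->MRU): [95 77 57 49 85]
  24. access 67: MISS, evict 95. Cache (LRU->MRU): [77 57 49 85 67]
  25. access 67: HIT. Cache (LRU->MRU): [77 57 49 85 67]
  26. access 67: HIT. Cache (LRU->MRU): [77 57 49 85 67]
  27. access 67: HIT. Cache (LRU->MRU): [77 57 49 85 67]
  28. access 67: HIT. Cache (LRU->MRU): [77 57 49 85 67]
  29. access 85: HIT. Cache (LRU->MRU): [77 57 49 67 85]
  30. access 77: HIT. Cache (LRU->MRU): [57 49 67 85 77]
  31. access 67: HIT. Cache (LRU->MRU): [57 49 85 77 67]
  32. access 67: HIT. Cache (LRU->MRU): [57 49 85 77 67]
  33. access 85: HIT. Cache (LRU->MRU): [57 49 77 67 85]
  34. access 49: HIT. Cache (LRU->MRU): [57 77 67 85 49]
  35. access 49: HIT. Cache (LRU->MRU): [57 77 67 85 49]
  36. access 49: HIT. Cache (LRU->MRU): [57 77 67 85 49]
  37. access 49: HIT. Cache (LRU->MRU): [57 77 67 85 49]
Total: 30 hits, 7 misses, 2 evictions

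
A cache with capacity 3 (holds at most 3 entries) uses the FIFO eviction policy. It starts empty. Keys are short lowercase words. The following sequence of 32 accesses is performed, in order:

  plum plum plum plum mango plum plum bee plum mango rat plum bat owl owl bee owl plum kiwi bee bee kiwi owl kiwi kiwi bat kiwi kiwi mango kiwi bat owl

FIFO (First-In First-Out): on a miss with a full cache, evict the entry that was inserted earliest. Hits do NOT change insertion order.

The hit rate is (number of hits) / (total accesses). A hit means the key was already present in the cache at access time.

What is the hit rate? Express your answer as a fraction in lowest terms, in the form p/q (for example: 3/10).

FIFO simulation (capacity=3):
  1. access plum: MISS. Cache (old->new): [plum]
  2. access plum: HIT. Cache (old->new): [plum]
  3. access plum: HIT. Cache (old->new): [plum]
  4. access plum: HIT. Cache (old->new): [plum]
  5. access mango: MISS. Cache (old->new): [plum mango]
  6. access plum: HIT. Cache (old->new): [plum mango]
  7. access plum: HIT. Cache (old->new): [plum mango]
  8. access bee: MISS. Cache (old->new): [plum mango bee]
  9. access plum: HIT. Cache (old->new): [plum mango bee]
  10. access mango: HIT. Cache (old->new): [plum mango bee]
  11. access rat: MISS, evict plum. Cache (old->new): [mango bee rat]
  12. access plum: MISS, evict mango. Cache (old->new): [bee rat plum]
  13. access bat: MISS, evict bee. Cache (old->new): [rat plum bat]
  14. access owl: MISS, evict rat. Cache (old->new): [plum bat owl]
  15. access owl: HIT. Cache (old->new): [plum bat owl]
  16. access bee: MISS, evict plum. Cache (old->new): [bat owl bee]
  17. access owl: HIT. Cache (old->new): [bat owl bee]
  18. access plum: MISS, evict bat. Cache (old->new): [owl bee plum]
  19. access kiwi: MISS, evict owl. Cache (old->new): [bee plum kiwi]
  20. access bee: HIT. Cache (old->new): [bee plum kiwi]
  21. access bee: HIT. Cache (old->new): [bee plum kiwi]
  22. access kiwi: HIT. Cache (old->new): [bee plum kiwi]
  23. access owl: MISS, evict bee. Cache (old->new): [plum kiwi owl]
  24. access kiwi: HIT. Cache (old->new): [plum kiwi owl]
  25. access kiwi: HIT. Cache (old->new): [plum kiwi owl]
  26. access bat: MISS, evict plum. Cache (old->new): [kiwi owl bat]
  27. access kiwi: HIT. Cache (old->new): [kiwi owl bat]
  28. access kiwi: HIT. Cache (old->new): [kiwi owl bat]
  29. access mango: MISS, evict kiwi. Cache (old->new): [owl bat mango]
  30. access kiwi: MISS, evict owl. Cache (old->new): [bat mango kiwi]
  31. access bat: HIT. Cache (old->new): [bat mango kiwi]
  32. access owl: MISS, evict bat. Cache (old->new): [mango kiwi owl]
Total: 17 hits, 15 misses, 12 evictions

Hit rate = 17/32

Answer: 17/32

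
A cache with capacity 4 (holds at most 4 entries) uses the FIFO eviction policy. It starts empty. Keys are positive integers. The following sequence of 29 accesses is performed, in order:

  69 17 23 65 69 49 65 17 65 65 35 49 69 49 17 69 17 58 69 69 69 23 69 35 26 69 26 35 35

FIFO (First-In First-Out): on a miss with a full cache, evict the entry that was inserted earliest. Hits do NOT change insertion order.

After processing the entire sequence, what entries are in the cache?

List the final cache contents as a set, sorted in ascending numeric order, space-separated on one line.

Answer: 23 26 35 69

Derivation:
FIFO simulation (capacity=4):
  1. access 69: MISS. Cache (old->new): [69]
  2. access 17: MISS. Cache (old->new): [69 17]
  3. access 23: MISS. Cache (old->new): [69 17 23]
  4. access 65: MISS. Cache (old->new): [69 17 23 65]
  5. access 69: HIT. Cache (old->new): [69 17 23 65]
  6. access 49: MISS, evict 69. Cache (old->new): [17 23 65 49]
  7. access 65: HIT. Cache (old->new): [17 23 65 49]
  8. access 17: HIT. Cache (old->new): [17 23 65 49]
  9. access 65: HIT. Cache (old->new): [17 23 65 49]
  10. access 65: HIT. Cache (old->new): [17 23 65 49]
  11. access 35: MISS, evict 17. Cache (old->new): [23 65 49 35]
  12. access 49: HIT. Cache (old->new): [23 65 49 35]
  13. access 69: MISS, evict 23. Cache (old->new): [65 49 35 69]
  14. access 49: HIT. Cache (old->new): [65 49 35 69]
  15. access 17: MISS, evict 65. Cache (old->new): [49 35 69 17]
  16. access 69: HIT. Cache (old->new): [49 35 69 17]
  17. access 17: HIT. Cache (old->new): [49 35 69 17]
  18. access 58: MISS, evict 49. Cache (old->new): [35 69 17 58]
  19. access 69: HIT. Cache (old->new): [35 69 17 58]
  20. access 69: HIT. Cache (old->new): [35 69 17 58]
  21. access 69: HIT. Cache (old->new): [35 69 17 58]
  22. access 23: MISS, evict 35. Cache (old->new): [69 17 58 23]
  23. access 69: HIT. Cache (old->new): [69 17 58 23]
  24. access 35: MISS, evict 69. Cache (old->new): [17 58 23 35]
  25. access 26: MISS, evict 17. Cache (old->new): [58 23 35 26]
  26. access 69: MISS, evict 58. Cache (old->new): [23 35 26 69]
  27. access 26: HIT. Cache (old->new): [23 35 26 69]
  28. access 35: HIT. Cache (old->new): [23 35 26 69]
  29. access 35: HIT. Cache (old->new): [23 35 26 69]
Total: 16 hits, 13 misses, 9 evictions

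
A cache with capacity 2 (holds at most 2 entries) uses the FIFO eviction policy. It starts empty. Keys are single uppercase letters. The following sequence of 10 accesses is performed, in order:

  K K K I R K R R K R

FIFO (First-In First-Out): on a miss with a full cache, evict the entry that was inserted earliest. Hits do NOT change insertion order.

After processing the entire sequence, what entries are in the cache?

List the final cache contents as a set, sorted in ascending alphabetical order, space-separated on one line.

Answer: K R

Derivation:
FIFO simulation (capacity=2):
  1. access K: MISS. Cache (old->new): [K]
  2. access K: HIT. Cache (old->new): [K]
  3. access K: HIT. Cache (old->new): [K]
  4. access I: MISS. Cache (old->new): [K I]
  5. access R: MISS, evict K. Cache (old->new): [I R]
  6. access K: MISS, evict I. Cache (old->new): [R K]
  7. access R: HIT. Cache (old->new): [R K]
  8. access R: HIT. Cache (old->new): [R K]
  9. access K: HIT. Cache (old->new): [R K]
  10. access R: HIT. Cache (old->new): [R K]
Total: 6 hits, 4 misses, 2 evictions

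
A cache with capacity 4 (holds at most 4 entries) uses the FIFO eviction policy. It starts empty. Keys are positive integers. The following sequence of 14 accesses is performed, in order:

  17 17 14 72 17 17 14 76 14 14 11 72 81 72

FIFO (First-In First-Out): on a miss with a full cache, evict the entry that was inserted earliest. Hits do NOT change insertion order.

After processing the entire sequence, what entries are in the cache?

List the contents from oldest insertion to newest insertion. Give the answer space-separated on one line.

Answer: 72 76 11 81

Derivation:
FIFO simulation (capacity=4):
  1. access 17: MISS. Cache (old->new): [17]
  2. access 17: HIT. Cache (old->new): [17]
  3. access 14: MISS. Cache (old->new): [17 14]
  4. access 72: MISS. Cache (old->new): [17 14 72]
  5. access 17: HIT. Cache (old->new): [17 14 72]
  6. access 17: HIT. Cache (old->new): [17 14 72]
  7. access 14: HIT. Cache (old->new): [17 14 72]
  8. access 76: MISS. Cache (old->new): [17 14 72 76]
  9. access 14: HIT. Cache (old->new): [17 14 72 76]
  10. access 14: HIT. Cache (old->new): [17 14 72 76]
  11. access 11: MISS, evict 17. Cache (old->new): [14 72 76 11]
  12. access 72: HIT. Cache (old->new): [14 72 76 11]
  13. access 81: MISS, evict 14. Cache (old->new): [72 76 11 81]
  14. access 72: HIT. Cache (old->new): [72 76 11 81]
Total: 8 hits, 6 misses, 2 evictions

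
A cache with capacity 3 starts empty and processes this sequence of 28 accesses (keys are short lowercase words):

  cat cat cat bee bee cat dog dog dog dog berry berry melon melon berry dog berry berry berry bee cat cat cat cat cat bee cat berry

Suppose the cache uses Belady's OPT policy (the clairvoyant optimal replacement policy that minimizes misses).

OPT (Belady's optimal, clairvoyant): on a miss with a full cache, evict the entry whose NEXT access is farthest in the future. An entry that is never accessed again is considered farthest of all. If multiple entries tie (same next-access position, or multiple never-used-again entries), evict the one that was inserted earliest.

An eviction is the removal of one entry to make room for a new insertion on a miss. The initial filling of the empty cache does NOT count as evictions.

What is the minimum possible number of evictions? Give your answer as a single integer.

OPT (Belady) simulation (capacity=3):
  1. access cat: MISS. Cache: [cat]
  2. access cat: HIT. Next use of cat: step 3. Cache: [cat]
  3. access cat: HIT. Next use of cat: step 6. Cache: [cat]
  4. access bee: MISS. Cache: [cat bee]
  5. access bee: HIT. Next use of bee: step 20. Cache: [cat bee]
  6. access cat: HIT. Next use of cat: step 21. Cache: [cat bee]
  7. access dog: MISS. Cache: [cat bee dog]
  8. access dog: HIT. Next use of dog: step 9. Cache: [cat bee dog]
  9. access dog: HIT. Next use of dog: step 10. Cache: [cat bee dog]
  10. access dog: HIT. Next use of dog: step 16. Cache: [cat bee dog]
  11. access berry: MISS, evict cat (next use: step 21). Cache: [bee dog berry]
  12. access berry: HIT. Next use of berry: step 15. Cache: [bee dog berry]
  13. access melon: MISS, evict bee (next use: step 20). Cache: [dog berry melon]
  14. access melon: HIT. Next use of melon: never. Cache: [dog berry melon]
  15. access berry: HIT. Next use of berry: step 17. Cache: [dog berry melon]
  16. access dog: HIT. Next use of dog: never. Cache: [dog berry melon]
  17. access berry: HIT. Next use of berry: step 18. Cache: [dog berry melon]
  18. access berry: HIT. Next use of berry: step 19. Cache: [dog berry melon]
  19. access berry: HIT. Next use of berry: step 28. Cache: [dog berry melon]
  20. access bee: MISS, evict dog (next use: never). Cache: [berry melon bee]
  21. access cat: MISS, evict melon (next use: never). Cache: [berry bee cat]
  22. access cat: HIT. Next use of cat: step 23. Cache: [berry bee cat]
  23. access cat: HIT. Next use of cat: step 24. Cache: [berry bee cat]
  24. access cat: HIT. Next use of cat: step 25. Cache: [berry bee cat]
  25. access cat: HIT. Next use of cat: step 27. Cache: [berry bee cat]
  26. access bee: HIT. Next use of bee: never. Cache: [berry bee cat]
  27. access cat: HIT. Next use of cat: never. Cache: [berry bee cat]
  28. access berry: HIT. Next use of berry: never. Cache: [berry bee cat]
Total: 21 hits, 7 misses, 4 evictions

Answer: 4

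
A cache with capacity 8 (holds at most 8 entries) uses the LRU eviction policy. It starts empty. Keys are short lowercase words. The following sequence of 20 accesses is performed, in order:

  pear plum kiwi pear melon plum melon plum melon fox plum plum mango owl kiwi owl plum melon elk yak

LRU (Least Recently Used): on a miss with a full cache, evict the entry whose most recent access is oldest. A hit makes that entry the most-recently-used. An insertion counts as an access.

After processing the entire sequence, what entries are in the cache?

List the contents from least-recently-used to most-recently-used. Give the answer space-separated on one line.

Answer: fox mango kiwi owl plum melon elk yak

Derivation:
LRU simulation (capacity=8):
  1. access pear: MISS. Cache (LRU->MRU): [pear]
  2. access plum: MISS. Cache (LRU->MRU): [pear plum]
  3. access kiwi: MISS. Cache (LRU->MRU): [pear plum kiwi]
  4. access pear: HIT. Cache (LRU->MRU): [plum kiwi pear]
  5. access melon: MISS. Cache (LRU->MRU): [plum kiwi pear melon]
  6. access plum: HIT. Cache (LRU->MRU): [kiwi pear melon plum]
  7. access melon: HIT. Cache (LRU->MRU): [kiwi pear plum melon]
  8. access plum: HIT. Cache (LRU->MRU): [kiwi pear melon plum]
  9. access melon: HIT. Cache (LRU->MRU): [kiwi pear plum melon]
  10. access fox: MISS. Cache (LRU->MRU): [kiwi pear plum melon fox]
  11. access plum: HIT. Cache (LRU->MRU): [kiwi pear melon fox plum]
  12. access plum: HIT. Cache (LRU->MRU): [kiwi pear melon fox plum]
  13. access mango: MISS. Cache (LRU->MRU): [kiwi pear melon fox plum mango]
  14. access owl: MISS. Cache (LRU->MRU): [kiwi pear melon fox plum mango owl]
  15. access kiwi: HIT. Cache (LRU->MRU): [pear melon fox plum mango owl kiwi]
  16. access owl: HIT. Cache (LRU->MRU): [pear melon fox plum mango kiwi owl]
  17. access plum: HIT. Cache (LRU->MRU): [pear melon fox mango kiwi owl plum]
  18. access melon: HIT. Cache (LRU->MRU): [pear fox mango kiwi owl plum melon]
  19. access elk: MISS. Cache (LRU->MRU): [pear fox mango kiwi owl plum melon elk]
  20. access yak: MISS, evict pear. Cache (LRU->MRU): [fox mango kiwi owl plum melon elk yak]
Total: 11 hits, 9 misses, 1 evictions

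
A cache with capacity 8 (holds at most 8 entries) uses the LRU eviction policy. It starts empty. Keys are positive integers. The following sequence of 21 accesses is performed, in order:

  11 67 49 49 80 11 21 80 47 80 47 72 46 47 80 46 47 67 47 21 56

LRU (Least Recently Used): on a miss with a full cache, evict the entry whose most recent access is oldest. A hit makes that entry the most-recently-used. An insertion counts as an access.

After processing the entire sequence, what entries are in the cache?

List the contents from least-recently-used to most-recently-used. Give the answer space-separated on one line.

LRU simulation (capacity=8):
  1. access 11: MISS. Cache (LRU->MRU): [11]
  2. access 67: MISS. Cache (LRU->MRU): [11 67]
  3. access 49: MISS. Cache (LRU->MRU): [11 67 49]
  4. access 49: HIT. Cache (LRU->MRU): [11 67 49]
  5. access 80: MISS. Cache (LRU->MRU): [11 67 49 80]
  6. access 11: HIT. Cache (LRU->MRU): [67 49 80 11]
  7. access 21: MISS. Cache (LRU->MRU): [67 49 80 11 21]
  8. access 80: HIT. Cache (LRU->MRU): [67 49 11 21 80]
  9. access 47: MISS. Cache (LRU->MRU): [67 49 11 21 80 47]
  10. access 80: HIT. Cache (LRU->MRU): [67 49 11 21 47 80]
  11. access 47: HIT. Cache (LRU->MRU): [67 49 11 21 80 47]
  12. access 72: MISS. Cache (LRU->MRU): [67 49 11 21 80 47 72]
  13. access 46: MISS. Cache (LRU->MRU): [67 49 11 21 80 47 72 46]
  14. access 47: HIT. Cache (LRU->MRU): [67 49 11 21 80 72 46 47]
  15. access 80: HIT. Cache (LRU->MRU): [67 49 11 21 72 46 47 80]
  16. access 46: HIT. Cache (LRU->MRU): [67 49 11 21 72 47 80 46]
  17. access 47: HIT. Cache (LRU->MRU): [67 49 11 21 72 80 46 47]
  18. access 67: HIT. Cache (LRU->MRU): [49 11 21 72 80 46 47 67]
  19. access 47: HIT. Cache (LRU->MRU): [49 11 21 72 80 46 67 47]
  20. access 21: HIT. Cache (LRU->MRU): [49 11 72 80 46 67 47 21]
  21. access 56: MISS, evict 49. Cache (LRU->MRU): [11 72 80 46 67 47 21 56]
Total: 12 hits, 9 misses, 1 evictions

Answer: 11 72 80 46 67 47 21 56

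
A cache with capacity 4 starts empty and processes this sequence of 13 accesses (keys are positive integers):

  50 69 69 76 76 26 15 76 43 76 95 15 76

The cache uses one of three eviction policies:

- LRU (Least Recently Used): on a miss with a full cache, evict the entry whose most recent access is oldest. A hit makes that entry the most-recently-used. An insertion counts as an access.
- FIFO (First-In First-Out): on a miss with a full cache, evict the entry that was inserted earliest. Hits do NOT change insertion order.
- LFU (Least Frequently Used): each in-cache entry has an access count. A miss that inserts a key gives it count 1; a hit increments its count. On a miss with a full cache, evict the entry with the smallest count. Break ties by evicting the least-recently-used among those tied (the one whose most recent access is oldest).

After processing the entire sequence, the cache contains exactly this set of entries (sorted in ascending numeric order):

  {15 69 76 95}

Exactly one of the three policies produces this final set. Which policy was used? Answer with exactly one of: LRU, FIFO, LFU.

Simulating under each policy and comparing final sets:
  LRU: final set = {15 43 76 95} -> differs
  FIFO: final set = {15 43 76 95} -> differs
  LFU: final set = {15 69 76 95} -> MATCHES target
Only LFU produces the target set.

Answer: LFU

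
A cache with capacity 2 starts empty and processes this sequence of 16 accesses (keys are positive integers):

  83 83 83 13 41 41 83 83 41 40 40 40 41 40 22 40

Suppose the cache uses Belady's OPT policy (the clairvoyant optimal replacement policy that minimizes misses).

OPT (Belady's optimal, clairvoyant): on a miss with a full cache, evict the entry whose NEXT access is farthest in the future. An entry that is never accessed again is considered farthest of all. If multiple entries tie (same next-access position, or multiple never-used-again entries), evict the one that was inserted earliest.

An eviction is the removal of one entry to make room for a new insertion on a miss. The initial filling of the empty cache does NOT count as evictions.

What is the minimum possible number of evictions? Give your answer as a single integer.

OPT (Belady) simulation (capacity=2):
  1. access 83: MISS. Cache: [83]
  2. access 83: HIT. Next use of 83: step 3. Cache: [83]
  3. access 83: HIT. Next use of 83: step 7. Cache: [83]
  4. access 13: MISS. Cache: [83 13]
  5. access 41: MISS, evict 13 (next use: never). Cache: [83 41]
  6. access 41: HIT. Next use of 41: step 9. Cache: [83 41]
  7. access 83: HIT. Next use of 83: step 8. Cache: [83 41]
  8. access 83: HIT. Next use of 83: never. Cache: [83 41]
  9. access 41: HIT. Next use of 41: step 13. Cache: [83 41]
  10. access 40: MISS, evict 83 (next use: never). Cache: [41 40]
  11. access 40: HIT. Next use of 40: step 12. Cache: [41 40]
  12. access 40: HIT. Next use of 40: step 14. Cache: [41 40]
  13. access 41: HIT. Next use of 41: never. Cache: [41 40]
  14. access 40: HIT. Next use of 40: step 16. Cache: [41 40]
  15. access 22: MISS, evict 41 (next use: never). Cache: [40 22]
  16. access 40: HIT. Next use of 40: never. Cache: [40 22]
Total: 11 hits, 5 misses, 3 evictions

Answer: 3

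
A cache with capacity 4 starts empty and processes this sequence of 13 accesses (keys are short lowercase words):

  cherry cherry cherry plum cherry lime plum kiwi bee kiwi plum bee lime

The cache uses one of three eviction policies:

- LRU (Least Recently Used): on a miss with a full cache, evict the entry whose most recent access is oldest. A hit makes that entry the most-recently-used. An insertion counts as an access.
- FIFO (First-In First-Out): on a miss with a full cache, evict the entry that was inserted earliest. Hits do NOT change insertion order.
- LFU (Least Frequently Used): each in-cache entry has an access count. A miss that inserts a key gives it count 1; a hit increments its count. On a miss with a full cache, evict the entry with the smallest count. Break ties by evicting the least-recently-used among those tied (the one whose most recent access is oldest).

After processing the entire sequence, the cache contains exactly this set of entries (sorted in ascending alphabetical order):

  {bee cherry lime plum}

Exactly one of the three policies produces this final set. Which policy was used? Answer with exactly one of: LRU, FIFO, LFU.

Answer: LFU

Derivation:
Simulating under each policy and comparing final sets:
  LRU: final set = {bee kiwi lime plum} -> differs
  FIFO: final set = {bee kiwi lime plum} -> differs
  LFU: final set = {bee cherry lime plum} -> MATCHES target
Only LFU produces the target set.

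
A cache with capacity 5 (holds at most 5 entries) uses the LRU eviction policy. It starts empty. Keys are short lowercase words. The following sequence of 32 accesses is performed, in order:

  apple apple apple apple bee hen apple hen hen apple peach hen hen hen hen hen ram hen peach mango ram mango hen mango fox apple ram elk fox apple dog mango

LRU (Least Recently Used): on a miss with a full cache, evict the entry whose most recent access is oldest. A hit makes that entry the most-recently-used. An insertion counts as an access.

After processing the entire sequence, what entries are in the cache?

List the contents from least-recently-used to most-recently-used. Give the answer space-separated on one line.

Answer: elk fox apple dog mango

Derivation:
LRU simulation (capacity=5):
  1. access apple: MISS. Cache (LRU->MRU): [apple]
  2. access apple: HIT. Cache (LRU->MRU): [apple]
  3. access apple: HIT. Cache (LRU->MRU): [apple]
  4. access apple: HIT. Cache (LRU->MRU): [apple]
  5. access bee: MISS. Cache (LRU->MRU): [apple bee]
  6. access hen: MISS. Cache (LRU->MRU): [apple bee hen]
  7. access apple: HIT. Cache (LRU->MRU): [bee hen apple]
  8. access hen: HIT. Cache (LRU->MRU): [bee apple hen]
  9. access hen: HIT. Cache (LRU->MRU): [bee apple hen]
  10. access apple: HIT. Cache (LRU->MRU): [bee hen apple]
  11. access peach: MISS. Cache (LRU->MRU): [bee hen apple peach]
  12. access hen: HIT. Cache (LRU->MRU): [bee apple peach hen]
  13. access hen: HIT. Cache (LRU->MRU): [bee apple peach hen]
  14. access hen: HIT. Cache (LRU->MRU): [bee apple peach hen]
  15. access hen: HIT. Cache (LRU->MRU): [bee apple peach hen]
  16. access hen: HIT. Cache (LRU->MRU): [bee apple peach hen]
  17. access ram: MISS. Cache (LRU->MRU): [bee apple peach hen ram]
  18. access hen: HIT. Cache (LRU->MRU): [bee apple peach ram hen]
  19. access peach: HIT. Cache (LRU->MRU): [bee apple ram hen peach]
  20. access mango: MISS, evict bee. Cache (LRU->MRU): [apple ram hen peach mango]
  21. access ram: HIT. Cache (LRU->MRU): [apple hen peach mango ram]
  22. access mango: HIT. Cache (LRU->MRU): [apple hen peach ram mango]
  23. access hen: HIT. Cache (LRU->MRU): [apple peach ram mango hen]
  24. access mango: HIT. Cache (LRU->MRU): [apple peach ram hen mango]
  25. access fox: MISS, evict apple. Cache (LRU->MRU): [peach ram hen mango fox]
  26. access apple: MISS, evict peach. Cache (LRU->MRU): [ram hen mango fox apple]
  27. access ram: HIT. Cache (LRU->MRU): [hen mango fox apple ram]
  28. access elk: MISS, evict hen. Cache (LRU->MRU): [mango fox apple ram elk]
  29. access fox: HIT. Cache (LRU->MRU): [mango apple ram elk fox]
  30. access apple: HIT. Cache (LRU->MRU): [mango ram elk fox apple]
  31. access dog: MISS, evict mango. Cache (LRU->MRU): [ram elk fox apple dog]
  32. access mango: MISS, evict ram. Cache (LRU->MRU): [elk fox apple dog mango]
Total: 21 hits, 11 misses, 6 evictions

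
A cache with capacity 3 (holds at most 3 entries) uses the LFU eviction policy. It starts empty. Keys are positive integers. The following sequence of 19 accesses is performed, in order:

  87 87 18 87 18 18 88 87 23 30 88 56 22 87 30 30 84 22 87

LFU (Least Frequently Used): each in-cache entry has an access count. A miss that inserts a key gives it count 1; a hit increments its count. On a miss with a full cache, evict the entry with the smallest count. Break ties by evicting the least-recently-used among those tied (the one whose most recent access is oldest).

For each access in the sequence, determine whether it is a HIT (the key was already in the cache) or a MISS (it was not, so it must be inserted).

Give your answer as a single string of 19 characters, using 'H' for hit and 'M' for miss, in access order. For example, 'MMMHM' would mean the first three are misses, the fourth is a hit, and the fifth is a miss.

LFU simulation (capacity=3):
  1. access 87: MISS. Cache: [87(c=1)]
  2. access 87: HIT, count now 2. Cache: [87(c=2)]
  3. access 18: MISS. Cache: [18(c=1) 87(c=2)]
  4. access 87: HIT, count now 3. Cache: [18(c=1) 87(c=3)]
  5. access 18: HIT, count now 2. Cache: [18(c=2) 87(c=3)]
  6. access 18: HIT, count now 3. Cache: [87(c=3) 18(c=3)]
  7. access 88: MISS. Cache: [88(c=1) 87(c=3) 18(c=3)]
  8. access 87: HIT, count now 4. Cache: [88(c=1) 18(c=3) 87(c=4)]
  9. access 23: MISS, evict 88(c=1). Cache: [23(c=1) 18(c=3) 87(c=4)]
  10. access 30: MISS, evict 23(c=1). Cache: [30(c=1) 18(c=3) 87(c=4)]
  11. access 88: MISS, evict 30(c=1). Cache: [88(c=1) 18(c=3) 87(c=4)]
  12. access 56: MISS, evict 88(c=1). Cache: [56(c=1) 18(c=3) 87(c=4)]
  13. access 22: MISS, evict 56(c=1). Cache: [22(c=1) 18(c=3) 87(c=4)]
  14. access 87: HIT, count now 5. Cache: [22(c=1) 18(c=3) 87(c=5)]
  15. access 30: MISS, evict 22(c=1). Cache: [30(c=1) 18(c=3) 87(c=5)]
  16. access 30: HIT, count now 2. Cache: [30(c=2) 18(c=3) 87(c=5)]
  17. access 84: MISS, evict 30(c=2). Cache: [84(c=1) 18(c=3) 87(c=5)]
  18. access 22: MISS, evict 84(c=1). Cache: [22(c=1) 18(c=3) 87(c=5)]
  19. access 87: HIT, count now 6. Cache: [22(c=1) 18(c=3) 87(c=6)]
Total: 8 hits, 11 misses, 8 evictions

Answer: MHMHHHMHMMMMMHMHMMH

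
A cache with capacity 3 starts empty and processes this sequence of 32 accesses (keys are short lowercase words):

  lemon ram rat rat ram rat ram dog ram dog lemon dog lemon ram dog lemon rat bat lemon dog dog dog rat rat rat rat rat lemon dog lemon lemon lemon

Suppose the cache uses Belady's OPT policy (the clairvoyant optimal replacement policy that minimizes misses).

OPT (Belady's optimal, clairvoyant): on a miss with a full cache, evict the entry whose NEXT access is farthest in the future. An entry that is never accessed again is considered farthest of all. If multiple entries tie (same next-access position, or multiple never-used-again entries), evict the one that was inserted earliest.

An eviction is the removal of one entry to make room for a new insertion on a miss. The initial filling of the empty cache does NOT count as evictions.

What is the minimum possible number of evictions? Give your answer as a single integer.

Answer: 4

Derivation:
OPT (Belady) simulation (capacity=3):
  1. access lemon: MISS. Cache: [lemon]
  2. access ram: MISS. Cache: [lemon ram]
  3. access rat: MISS. Cache: [lemon ram rat]
  4. access rat: HIT. Next use of rat: step 6. Cache: [lemon ram rat]
  5. access ram: HIT. Next use of ram: step 7. Cache: [lemon ram rat]
  6. access rat: HIT. Next use of rat: step 17. Cache: [lemon ram rat]
  7. access ram: HIT. Next use of ram: step 9. Cache: [lemon ram rat]
  8. access dog: MISS, evict rat (next use: step 17). Cache: [lemon ram dog]
  9. access ram: HIT. Next use of ram: step 14. Cache: [lemon ram dog]
  10. access dog: HIT. Next use of dog: step 12. Cache: [lemon ram dog]
  11. access lemon: HIT. Next use of lemon: step 13. Cache: [lemon ram dog]
  12. access dog: HIT. Next use of dog: step 15. Cache: [lemon ram dog]
  13. access lemon: HIT. Next use of lemon: step 16. Cache: [lemon ram dog]
  14. access ram: HIT. Next use of ram: never. Cache: [lemon ram dog]
  15. access dog: HIT. Next use of dog: step 20. Cache: [lemon ram dog]
  16. access lemon: HIT. Next use of lemon: step 19. Cache: [lemon ram dog]
  17. access rat: MISS, evict ram (next use: never). Cache: [lemon dog rat]
  18. access bat: MISS, evict rat (next use: step 23). Cache: [lemon dog bat]
  19. access lemon: HIT. Next use of lemon: step 28. Cache: [lemon dog bat]
  20. access dog: HIT. Next use of dog: step 21. Cache: [lemon dog bat]
  21. access dog: HIT. Next use of dog: step 22. Cache: [lemon dog bat]
  22. access dog: HIT. Next use of dog: step 29. Cache: [lemon dog bat]
  23. access rat: MISS, evict bat (next use: never). Cache: [lemon dog rat]
  24. access rat: HIT. Next use of rat: step 25. Cache: [lemon dog rat]
  25. access rat: HIT. Next use of rat: step 26. Cache: [lemon dog rat]
  26. access rat: HIT. Next use of rat: step 27. Cache: [lemon dog rat]
  27. access rat: HIT. Next use of rat: never. Cache: [lemon dog rat]
  28. access lemon: HIT. Next use of lemon: step 30. Cache: [lemon dog rat]
  29. access dog: HIT. Next use of dog: never. Cache: [lemon dog rat]
  30. access lemon: HIT. Next use of lemon: step 31. Cache: [lemon dog rat]
  31. access lemon: HIT. Next use of lemon: step 32. Cache: [lemon dog rat]
  32. access lemon: HIT. Next use of lemon: never. Cache: [lemon dog rat]
Total: 25 hits, 7 misses, 4 evictions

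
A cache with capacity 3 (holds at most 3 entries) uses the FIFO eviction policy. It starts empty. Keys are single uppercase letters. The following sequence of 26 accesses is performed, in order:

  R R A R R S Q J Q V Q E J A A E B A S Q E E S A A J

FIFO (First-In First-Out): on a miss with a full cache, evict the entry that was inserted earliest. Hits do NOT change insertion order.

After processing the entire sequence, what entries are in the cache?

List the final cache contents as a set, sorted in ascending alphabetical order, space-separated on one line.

FIFO simulation (capacity=3):
  1. access R: MISS. Cache (old->new): [R]
  2. access R: HIT. Cache (old->new): [R]
  3. access A: MISS. Cache (old->new): [R A]
  4. access R: HIT. Cache (old->new): [R A]
  5. access R: HIT. Cache (old->new): [R A]
  6. access S: MISS. Cache (old->new): [R A S]
  7. access Q: MISS, evict R. Cache (old->new): [A S Q]
  8. access J: MISS, evict A. Cache (old->new): [S Q J]
  9. access Q: HIT. Cache (old->new): [S Q J]
  10. access V: MISS, evict S. Cache (old->new): [Q J V]
  11. access Q: HIT. Cache (old->new): [Q J V]
  12. access E: MISS, evict Q. Cache (old->new): [J V E]
  13. access J: HIT. Cache (old->new): [J V E]
  14. access A: MISS, evict J. Cache (old->new): [V E A]
  15. access A: HIT. Cache (old->new): [V E A]
  16. access E: HIT. Cache (old->new): [V E A]
  17. access B: MISS, evict V. Cache (old->new): [E A B]
  18. access A: HIT. Cache (old->new): [E A B]
  19. access S: MISS, evict E. Cache (old->new): [A B S]
  20. access Q: MISS, evict A. Cache (old->new): [B S Q]
  21. access E: MISS, evict B. Cache (old->new): [S Q E]
  22. access E: HIT. Cache (old->new): [S Q E]
  23. access S: HIT. Cache (old->new): [S Q E]
  24. access A: MISS, evict S. Cache (old->new): [Q E A]
  25. access A: HIT. Cache (old->new): [Q E A]
  26. access J: MISS, evict Q. Cache (old->new): [E A J]
Total: 12 hits, 14 misses, 11 evictions

Answer: A E J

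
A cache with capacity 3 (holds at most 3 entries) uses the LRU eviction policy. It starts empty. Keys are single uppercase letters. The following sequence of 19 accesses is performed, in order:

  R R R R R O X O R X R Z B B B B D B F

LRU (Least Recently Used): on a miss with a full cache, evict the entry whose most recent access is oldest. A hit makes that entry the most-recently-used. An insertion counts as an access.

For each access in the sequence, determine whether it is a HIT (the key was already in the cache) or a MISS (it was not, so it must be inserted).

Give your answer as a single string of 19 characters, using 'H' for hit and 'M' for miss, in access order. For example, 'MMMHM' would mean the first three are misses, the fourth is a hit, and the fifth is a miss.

LRU simulation (capacity=3):
  1. access R: MISS. Cache (LRU->MRU): [R]
  2. access R: HIT. Cache (LRU->MRU): [R]
  3. access R: HIT. Cache (LRU->MRU): [R]
  4. access R: HIT. Cache (LRU->MRU): [R]
  5. access R: HIT. Cache (LRU->MRU): [R]
  6. access O: MISS. Cache (LRU->MRU): [R O]
  7. access X: MISS. Cache (LRU->MRU): [R O X]
  8. access O: HIT. Cache (LRU->MRU): [R X O]
  9. access R: HIT. Cache (LRU->MRU): [X O R]
  10. access X: HIT. Cache (LRU->MRU): [O R X]
  11. access R: HIT. Cache (LRU->MRU): [O X R]
  12. access Z: MISS, evict O. Cache (LRU->MRU): [X R Z]
  13. access B: MISS, evict X. Cache (LRU->MRU): [R Z B]
  14. access B: HIT. Cache (LRU->MRU): [R Z B]
  15. access B: HIT. Cache (LRU->MRU): [R Z B]
  16. access B: HIT. Cache (LRU->MRU): [R Z B]
  17. access D: MISS, evict R. Cache (LRU->MRU): [Z B D]
  18. access B: HIT. Cache (LRU->MRU): [Z D B]
  19. access F: MISS, evict Z. Cache (LRU->MRU): [D B F]
Total: 12 hits, 7 misses, 4 evictions

Answer: MHHHHMMHHHHMMHHHMHM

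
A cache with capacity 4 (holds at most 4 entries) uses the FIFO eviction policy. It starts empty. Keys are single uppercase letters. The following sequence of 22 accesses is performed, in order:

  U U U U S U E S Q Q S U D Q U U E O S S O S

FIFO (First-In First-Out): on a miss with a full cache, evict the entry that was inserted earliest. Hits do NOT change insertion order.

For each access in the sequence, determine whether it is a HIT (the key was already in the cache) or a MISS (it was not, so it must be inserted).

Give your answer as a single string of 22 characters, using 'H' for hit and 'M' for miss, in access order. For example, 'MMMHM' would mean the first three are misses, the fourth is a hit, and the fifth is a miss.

FIFO simulation (capacity=4):
  1. access U: MISS. Cache (old->new): [U]
  2. access U: HIT. Cache (old->new): [U]
  3. access U: HIT. Cache (old->new): [U]
  4. access U: HIT. Cache (old->new): [U]
  5. access S: MISS. Cache (old->new): [U S]
  6. access U: HIT. Cache (old->new): [U S]
  7. access E: MISS. Cache (old->new): [U S E]
  8. access S: HIT. Cache (old->new): [U S E]
  9. access Q: MISS. Cache (old->new): [U S E Q]
  10. access Q: HIT. Cache (old->new): [U S E Q]
  11. access S: HIT. Cache (old->new): [U S E Q]
  12. access U: HIT. Cache (old->new): [U S E Q]
  13. access D: MISS, evict U. Cache (old->new): [S E Q D]
  14. access Q: HIT. Cache (old->new): [S E Q D]
  15. access U: MISS, evict S. Cache (old->new): [E Q D U]
  16. access U: HIT. Cache (old->new): [E Q D U]
  17. access E: HIT. Cache (old->new): [E Q D U]
  18. access O: MISS, evict E. Cache (old->new): [Q D U O]
  19. access S: MISS, evict Q. Cache (old->new): [D U O S]
  20. access S: HIT. Cache (old->new): [D U O S]
  21. access O: HIT. Cache (old->new): [D U O S]
  22. access S: HIT. Cache (old->new): [D U O S]
Total: 14 hits, 8 misses, 4 evictions

Answer: MHHHMHMHMHHHMHMHHMMHHH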